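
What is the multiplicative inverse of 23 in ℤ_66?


Use the extended Euclidean algorithm to write 1 = 23·s + 66·t; then s mod 66 is the inverse.
Euclidean algorithm:
  23 = 0·66 + 23
  66 = 2·23 + 20
  23 = 1·20 + 3
  20 = 6·3 + 2
  3 = 1·2 + 1
  2 = 2·1 + 0
gcd(23,66) = 1
Back-substitution gives: 23·(23) + 66·(-8) = 1
So 23⁻¹ ≡ 23 ≡ 23 (mod 66)
Check: 23 × 23 = 529 ≡ 1 (mod 66) ✓

23⁻¹ ≡ 23 (mod 66)


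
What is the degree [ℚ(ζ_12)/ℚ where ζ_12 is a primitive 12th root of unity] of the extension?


[ℚ(ζ_n):ℚ] = deg Φ_n(x) = φ(n). Here φ(12) = 4

[ℚ(ζ_12)/ℚ where ζ_12 is a primitive 12th root of unity] = 4


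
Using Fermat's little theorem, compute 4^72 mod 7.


Fermat's little theorem: if p is prime and gcd(a,p)=1, then a^(p-1) ≡ 1 (mod p)
p = 7 is prime, gcd(4,7) = 1
Reduce exponent: 72 mod 6 = 0
So 4^72 ≡ 4^0 (mod 7)
4^0 = 1

4^72 ≡ 1 (mod 7)


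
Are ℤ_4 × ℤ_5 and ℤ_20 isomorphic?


Comparing ℤ_4 × ℤ_5 and ℤ_20:
gcd(4,5) = 1, so ℤ_4 × ℤ_5 ≅ ℤ_20 (CRT)

Yes, ℤ_4 × ℤ_5 ≅ ℤ_20


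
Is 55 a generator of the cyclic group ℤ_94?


g generates ℤ_n iff gcd(g, n) = 1
gcd(55, 94) = 1
Since gcd = 1, 55 is a generator.

Yes, 55 generates ℤ_94


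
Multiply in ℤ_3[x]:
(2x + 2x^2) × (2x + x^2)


Expand and collect like terms; reduce coefficients mod 3:
x^0: 0·0 = 0 ≡ 0 (mod 3)
x^1: 0·2 + 2·0 = 0 ≡ 0 (mod 3)
x^2: 0·1 + 2·2 + 2·0 = 4 ≡ 1 (mod 3)
x^3: 2·1 + 2·2 = 6 ≡ 0 (mod 3)
x^4: 2·1 = 2 ≡ 2 (mod 3)
Result: x^2 + 2x^4

f · g = x^2 + 2x^4


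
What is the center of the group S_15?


Z(G) = {g ∈ G | gx = xg for all x ∈ G}
S_n is non-abelian for n ≥ 3; Z(S_15) is trivial

Z(S_15) = {e}


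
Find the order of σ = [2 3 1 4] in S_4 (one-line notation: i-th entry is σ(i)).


Cycle decomposition: (1 2 3)
Cycle lengths: 3
Order = lcm(3) = 3

ord(σ) = 3


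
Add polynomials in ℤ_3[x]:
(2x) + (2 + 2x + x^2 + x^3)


Add coefficients mod 3:
x^0: 0 + 2 = 2 (mod 3)
x^1: 2 + 2 = 1 (mod 3)
x^2: 0 + 1 = 1 (mod 3)
x^3: 0 + 1 = 1 (mod 3)
Result: 2 + x + x^2 + x^3

f + g = 2 + x + x^2 + x^3


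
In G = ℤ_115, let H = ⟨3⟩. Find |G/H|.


|⟨3⟩| = n / gcd(3, 115) = 115 / 1 = 115
H is normal (ℤ_115 is abelian).
|G/H| = |G| / |H| = 115 / 115 = 1

|G/H| = 1


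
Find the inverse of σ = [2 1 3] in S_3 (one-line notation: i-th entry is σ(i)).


To find σ⁻¹, swap domain and range:
σ(1) = 2 → σ⁻¹(2) = 1
σ(2) = 1 → σ⁻¹(1) = 2
σ(3) = 3 → σ⁻¹(3) = 3

σ⁻¹ = [2 1 3]


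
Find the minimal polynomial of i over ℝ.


i satisfies x² + 1 = 0, irreducible over ℝ

Minimal polynomial: x² + 1


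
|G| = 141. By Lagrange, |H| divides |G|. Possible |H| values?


Lagrange's theorem: |H| divides |G|
|G| = 141
Divisors of 141: 1, 3, 47, 141

Possible subgroup orders: {1, 3, 47, 141}


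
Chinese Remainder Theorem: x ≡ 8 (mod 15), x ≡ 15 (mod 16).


m₁ = 15, m₂ = 16, gcd = 1, so CRT applies. M = m₁·m₂ = 240
Let M₁ = M/m₁ = 16, M₂ = M/m₂ = 15
Find y₁ ≡ M₁⁻¹ (mod m₁): 16⁻¹ ≡ 1 (mod 15)
Find y₂ ≡ M₂⁻¹ (mod m₂): 15⁻¹ ≡ 15 (mod 16)
x = a₁·M₁·y₁ + a₂·M₂·y₂ = 8·16·1 + 15·15·15 = 3503
Reduce mod 240: x ≡ 143
Check: 143 mod 15 = 8 ✓, 143 mod 16 = 15 ✓

x ≡ 143 (mod 240)


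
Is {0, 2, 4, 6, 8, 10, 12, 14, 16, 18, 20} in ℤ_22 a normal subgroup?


H = {0, 2, 4, 6, 8, 10, 12, 14, 16, 18, 20} in ℤ_22
ℤ_22 is abelian; every subgroup of an abelian group is normal

Yes, normal subgroup


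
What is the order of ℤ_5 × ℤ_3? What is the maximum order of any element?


|ℤ_5 × ℤ_3| = 5 × 3 = 15
Max element order = lcm(5,3) = 15
Cyclic? Yes (gcd=1)

|ℤ_5×ℤ_3| = 15, max element order = 15


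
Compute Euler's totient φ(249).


Factor n: 249 = 3 × 83
φ(n) = n · ∏(1 - 1/p) over distinct primes p | n
φ(249) = 249 · (1 - 1/3) · (1 - 1/83) = 164

φ(249) = 164


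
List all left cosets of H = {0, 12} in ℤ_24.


H = {0, 12}, |H| = 2
Number of cosets = |G|/|H| = 24/2 = 12
0 + H = {0, 12}
1 + H = {1, 13}
2 + H = {2, 14}
3 + H = {3, 15}
4 + H = {4, 16}
5 + H = {5, 17}
6 + H = {6, 18}
7 + H = {7, 19}
8 + H = {8, 20}
9 + H = {9, 21}
10 + H = {10, 22}
11 + H = {11, 23}

Cosets: 0+H={0,12}; 1+H={1,13}; 2+H={2,14}; 3+H={3,15}; 4+H={4,16}; 5+H={5,17}; 6+H={6,18}; 7+H={7,19}; 8+H={8,20}; 9+H={9,21}; 10+H={10,22}; 11+H={11,23}


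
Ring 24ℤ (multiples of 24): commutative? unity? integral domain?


24ℤ is a commutative ring under +,× but has no multiplicative identity (1 ∉ 24ℤ); it has no zero divisors, but without unity it is not an integral domain
Commutative: Yes
Integral domain: No
Has unity: No

24ℤ (multiples of 24): Commutative=Yes, Unity=No


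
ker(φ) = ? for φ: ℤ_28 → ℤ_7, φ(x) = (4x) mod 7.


Kernel = preimage of identity
ker(φ) = {x ∈ ℤ_28 : 4x ≡ 0 (mod 7)}. Since 7 | 28, φ is well-defined. The kernel is the cyclic subgroup ⟨7⟩ of ℤ_28 (order 4), i.e. {0, 7, 14, 21}

ker(φ) = {0, 7, 14, 21}


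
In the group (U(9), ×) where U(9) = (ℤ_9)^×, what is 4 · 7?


Operation: multiplication mod 9
4 · 7 = (a × b) mod 9 with a = 4, b = 7

4 · 7 = 1


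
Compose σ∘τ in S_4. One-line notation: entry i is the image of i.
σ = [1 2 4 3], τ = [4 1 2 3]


σ∘τ: apply τ first, then σ
1 →τ 4 →σ 3
2 →τ 1 →σ 1
3 →τ 2 →σ 2
4 →τ 3 →σ 4

σ∘τ = [3 1 2 4]


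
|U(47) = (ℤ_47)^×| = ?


U(n) is the group of units mod n; |U(n)| = φ(n)
|U(47)| = φ(47) = 46

|U(47) = (ℤ_47)^×| = 46


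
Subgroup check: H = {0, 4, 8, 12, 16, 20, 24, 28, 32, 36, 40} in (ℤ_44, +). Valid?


Subgroup test for H = {0, 4, 8, 12, 16, 20, 24, 28, 32, 36, 40} in (ℤ_44, +):
(1) 0 ∈ H? Yes
(2) Closure: for all a,b ∈ H, (a+b) mod 44 ∈ H? Yes
(3) Inverses: for all a ∈ H, -a mod 44 ∈ H? Yes

Yes, H is a subgroup of ℤ_44


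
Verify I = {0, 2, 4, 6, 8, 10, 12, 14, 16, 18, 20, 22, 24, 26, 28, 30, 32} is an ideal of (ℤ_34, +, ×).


Check ideal conditions for I = {0, 2, 4, 6, 8, 10, 12, 14, 16, 18, 20, 22, 24, 26, 28, 30, 32} in ℤ_34:
(1) I is an additive subgroup? Yes
(2) For r ∈ ℤ_34 and a ∈ I: r·a ∈ I? Yes

Yes, I is an ideal of ℤ_34


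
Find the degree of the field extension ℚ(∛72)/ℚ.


∛72 has minimal polynomial x³ - 72 (irreducible over ℚ since 72 is not a perfect cube)

[ℚ(∛72)/ℚ] = 3


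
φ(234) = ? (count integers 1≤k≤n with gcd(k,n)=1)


Factor n: 234 = 2 × 3^2 × 13
φ(n) = n · ∏(1 - 1/p) over distinct primes p | n
φ(234) = 234 · (1 - 1/2) · (1 - 1/3) · (1 - 1/13) = 72

φ(234) = 72


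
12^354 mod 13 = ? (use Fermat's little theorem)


Fermat's little theorem: if p is prime and gcd(a,p)=1, then a^(p-1) ≡ 1 (mod p)
p = 13 is prime, gcd(12,13) = 1
Reduce exponent: 354 mod 12 = 6
So 12^354 ≡ 12^6 (mod 13)
12^6 mod 13 = 1

12^354 ≡ 1 (mod 13)


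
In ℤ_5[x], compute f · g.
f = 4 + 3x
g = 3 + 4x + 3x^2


Expand and collect like terms; reduce coefficients mod 5:
x^0: 4·3 = 12 ≡ 2 (mod 5)
x^1: 4·4 + 3·3 = 25 ≡ 0 (mod 5)
x^2: 4·3 + 3·4 = 24 ≡ 4 (mod 5)
x^3: 3·3 = 9 ≡ 4 (mod 5)
Result: 2 + 4x^2 + 4x^3

f · g = 2 + 4x^2 + 4x^3


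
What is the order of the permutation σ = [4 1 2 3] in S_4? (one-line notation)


Cycle decomposition: (1 4 3 2)
Cycle lengths: 4
Order = lcm(4) = 4

ord(σ) = 4


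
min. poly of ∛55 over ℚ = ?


∛55 satisfies x³ - 55 = 0, irreducible over ℚ (no rational root; 55 is not a perfect cube)

Minimal polynomial: x³ - 55


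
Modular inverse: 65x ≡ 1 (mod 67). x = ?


Use the extended Euclidean algorithm to write 1 = 65·s + 67·t; then s mod 67 is the inverse.
Euclidean algorithm:
  65 = 0·67 + 65
  67 = 1·65 + 2
  65 = 32·2 + 1
  2 = 2·1 + 0
gcd(65,67) = 1
Back-substitution gives: 65·(33) + 67·(-32) = 1
So 65⁻¹ ≡ 33 ≡ 33 (mod 67)
Check: 65 × 33 = 2145 ≡ 1 (mod 67) ✓

65⁻¹ ≡ 33 (mod 67)


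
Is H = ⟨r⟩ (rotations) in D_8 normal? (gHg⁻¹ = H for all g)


H = ⟨r⟩ (rotations) in D_8
The rotation subgroup ⟨r⟩ has index 2 in D_8, so it is normal

Yes, normal subgroup


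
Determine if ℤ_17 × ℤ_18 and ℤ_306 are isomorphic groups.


Comparing ℤ_17 × ℤ_18 and ℤ_306:
gcd(17,18) = 1, so ℤ_17 × ℤ_18 ≅ ℤ_306 (CRT)

Yes, ℤ_17 × ℤ_18 ≅ ℤ_306


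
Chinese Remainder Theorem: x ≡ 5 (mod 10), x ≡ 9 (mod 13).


m₁ = 10, m₂ = 13, gcd = 1, so CRT applies. M = m₁·m₂ = 130
Let M₁ = M/m₁ = 13, M₂ = M/m₂ = 10
Find y₁ ≡ M₁⁻¹ (mod m₁): 13⁻¹ ≡ 7 (mod 10)
Find y₂ ≡ M₂⁻¹ (mod m₂): 10⁻¹ ≡ 4 (mod 13)
x = a₁·M₁·y₁ + a₂·M₂·y₂ = 5·13·7 + 9·10·4 = 815
Reduce mod 130: x ≡ 35
Check: 35 mod 10 = 5 ✓, 35 mod 13 = 9 ✓

x ≡ 35 (mod 130)


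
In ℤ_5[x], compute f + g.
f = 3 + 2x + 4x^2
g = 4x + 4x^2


Add coefficients mod 5:
x^0: 3 + 0 = 3 (mod 5)
x^1: 2 + 4 = 1 (mod 5)
x^2: 4 + 4 = 3 (mod 5)
Result: 3 + x + 3x^2

f + g = 3 + x + 3x^2


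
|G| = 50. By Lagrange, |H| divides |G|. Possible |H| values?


Lagrange's theorem: |H| divides |G|
|G| = 50
Divisors of 50: 1, 2, 5, 10, 25, 50

Possible subgroup orders: {1, 2, 5, 10, 25, 50}


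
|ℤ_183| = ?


ℤ_n has n elements.

|ℤ_183| = 183


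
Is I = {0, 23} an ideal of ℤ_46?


Check ideal conditions for I = {0, 23} in ℤ_46:
(1) I is an additive subgroup? Yes
(2) For r ∈ ℤ_46 and a ∈ I: r·a ∈ I? Yes

Yes, I is an ideal of ℤ_46


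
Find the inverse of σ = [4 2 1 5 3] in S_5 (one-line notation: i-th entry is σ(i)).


To find σ⁻¹, swap domain and range:
σ(1) = 4 → σ⁻¹(4) = 1
σ(2) = 2 → σ⁻¹(2) = 2
σ(3) = 1 → σ⁻¹(1) = 3
σ(4) = 5 → σ⁻¹(5) = 4
σ(5) = 3 → σ⁻¹(3) = 5

σ⁻¹ = [3 2 5 1 4]


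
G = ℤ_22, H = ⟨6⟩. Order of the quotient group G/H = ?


|⟨6⟩| = n / gcd(6, 22) = 22 / 2 = 11
H is normal (ℤ_22 is abelian).
|G/H| = |G| / |H| = 22 / 11 = 2

|G/H| = 2


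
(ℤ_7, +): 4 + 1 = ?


Operation: addition mod 7
4 + 1 = (a + b) mod 7 with a = 4, b = 1

4 + 1 = 5


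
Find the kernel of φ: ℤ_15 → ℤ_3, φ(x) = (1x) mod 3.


Kernel = preimage of identity
ker(φ) = {x ∈ ℤ_15 : 1x ≡ 0 (mod 3)}. Since 3 | 15, φ is well-defined. The kernel is the cyclic subgroup ⟨3⟩ of ℤ_15 (order 5), i.e. {0, 3, 6, 9, 12}

ker(φ) = {0, 3, 6, 9, 12}


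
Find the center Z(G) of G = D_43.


Z(G) = {g ∈ G | gx = xg for all x ∈ G}
For odd n, Z(D_n) = {e}: no nontrivial rotation commutes with all reflections

Z(D_43) = {e}


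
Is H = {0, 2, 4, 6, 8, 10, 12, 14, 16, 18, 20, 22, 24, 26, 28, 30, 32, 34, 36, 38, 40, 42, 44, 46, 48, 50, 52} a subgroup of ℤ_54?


Subgroup test for H = {0, 2, 4, 6, 8, 10, 12, 14, 16, 18, 20, 22, 24, 26, 28, 30, 32, 34, 36, 38, 40, 42, 44, 46, 48, 50, 52} in (ℤ_54, +):
(1) 0 ∈ H? Yes
(2) Closure: for all a,b ∈ H, (a+b) mod 54 ∈ H? Yes
(3) Inverses: for all a ∈ H, -a mod 54 ∈ H? Yes

Yes, H is a subgroup of ℤ_54


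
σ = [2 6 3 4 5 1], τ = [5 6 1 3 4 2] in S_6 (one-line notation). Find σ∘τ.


σ∘τ: apply τ first, then σ
1 →τ 5 →σ 5
2 →τ 6 →σ 1
3 →τ 1 →σ 2
4 →τ 3 →σ 3
5 →τ 4 →σ 4
6 →τ 2 →σ 6

σ∘τ = [5 1 2 3 4 6]


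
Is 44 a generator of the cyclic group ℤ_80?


g generates ℤ_n iff gcd(g, n) = 1
gcd(44, 80) = 4
Since gcd = 4 ≠ 1, ⟨44⟩ has order 20 < 80, so 44 is not a generator.

No, 44 does not generate ℤ_80


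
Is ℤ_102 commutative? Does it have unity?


ℤ_102 is a commutative ring with unity 1; 102 = 2×51 is composite, so 2·51 ≡ 0 gives zero divisors (not an integral domain)
Commutative: Yes
Integral domain: No
Has unity: Yes

ℤ_102: Commutative=Yes, Unity=Yes


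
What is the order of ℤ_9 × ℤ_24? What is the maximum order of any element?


|ℤ_9 × ℤ_24| = 9 × 24 = 216
Max element order = lcm(9,24) = 72
Cyclic? No (gcd=3)

|ℤ_9×ℤ_24| = 216, max element order = 72


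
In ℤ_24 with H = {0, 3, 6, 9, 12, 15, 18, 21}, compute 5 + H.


5 + H = {5 + h (mod 24) : h ∈ H}
5+0=5, 5+3=8, 5+6=11, 5+9=14, 5+12=17, 5+15=20, 5+18=23, 5+21=2
5 + H = {2, 5, 8, 11, 14, 17, 20, 23} = 2 + H

5 + H = {2, 5, 8, 11, 14, 17, 20, 23}


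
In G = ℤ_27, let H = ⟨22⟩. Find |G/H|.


|⟨22⟩| = n / gcd(22, 27) = 27 / 1 = 27
H is normal (ℤ_27 is abelian).
|G/H| = |G| / |H| = 27 / 27 = 1

|G/H| = 1


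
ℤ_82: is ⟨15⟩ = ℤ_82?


g generates ℤ_n iff gcd(g, n) = 1
gcd(15, 82) = 1
Since gcd = 1, 15 is a generator.

Yes, 15 generates ℤ_82


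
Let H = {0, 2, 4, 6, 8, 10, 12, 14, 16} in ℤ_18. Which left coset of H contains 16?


16 + H = {16 + h (mod 18) : h ∈ H}
16+0=16, 16+2=0, 16+4=2, 16+6=4, 16+8=6, 16+10=8, 16+12=10, 16+14=12, 16+16=14
16 + H = {0, 2, 4, 6, 8, 10, 12, 14, 16} = 0 + H

16 + H = {0, 2, 4, 6, 8, 10, 12, 14, 16}


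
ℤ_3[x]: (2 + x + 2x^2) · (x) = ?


Expand and collect like terms; reduce coefficients mod 3:
x^0: 2·0 = 0 ≡ 0 (mod 3)
x^1: 2·1 + 1·0 = 2 ≡ 2 (mod 3)
x^2: 1·1 + 2·0 = 1 ≡ 1 (mod 3)
x^3: 2·1 = 2 ≡ 2 (mod 3)
Result: 2x + x^2 + 2x^3

f · g = 2x + x^2 + 2x^3


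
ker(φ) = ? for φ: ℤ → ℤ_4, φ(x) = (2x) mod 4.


Kernel = preimage of identity
ker(φ) = {x ∈ ℤ : 2x ≡ 0 (mod 4)}. gcd(2,4) = 2, so 2x ≡ 0 (mod 4) ⟺ x ≡ 0 (mod 4/2 = 2). Hence ker(φ) = 2ℤ

ker(φ) = 2ℤ


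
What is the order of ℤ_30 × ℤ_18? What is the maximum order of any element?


|ℤ_30 × ℤ_18| = 30 × 18 = 540
Max element order = lcm(30,18) = 90
Cyclic? No (gcd=6)

|ℤ_30×ℤ_18| = 540, max element order = 90


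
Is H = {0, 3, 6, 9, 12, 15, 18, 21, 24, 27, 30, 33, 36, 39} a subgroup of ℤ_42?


Subgroup test for H = {0, 3, 6, 9, 12, 15, 18, 21, 24, 27, 30, 33, 36, 39} in (ℤ_42, +):
(1) 0 ∈ H? Yes
(2) Closure: for all a,b ∈ H, (a+b) mod 42 ∈ H? Yes
(3) Inverses: for all a ∈ H, -a mod 42 ∈ H? Yes

Yes, H is a subgroup of ℤ_42


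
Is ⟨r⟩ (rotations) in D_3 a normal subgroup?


H = ⟨r⟩ (rotations) in D_3
The rotation subgroup ⟨r⟩ has index 2 in D_3, so it is normal

Yes, normal subgroup


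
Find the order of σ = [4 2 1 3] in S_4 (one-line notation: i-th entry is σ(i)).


Cycle decomposition: (1 4 3)
Cycle lengths: 3
Order = lcm(3) = 3

ord(σ) = 3


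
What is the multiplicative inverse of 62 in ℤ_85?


Use the extended Euclidean algorithm to write 1 = 62·s + 85·t; then s mod 85 is the inverse.
Euclidean algorithm:
  62 = 0·85 + 62
  85 = 1·62 + 23
  62 = 2·23 + 16
  23 = 1·16 + 7
  16 = 2·7 + 2
  7 = 3·2 + 1
  2 = 2·1 + 0
gcd(62,85) = 1
Back-substitution gives: 62·(-37) + 85·(27) = 1
So 62⁻¹ ≡ -37 ≡ 48 (mod 85)
Check: 62 × 48 = 2976 ≡ 1 (mod 85) ✓

62⁻¹ ≡ 48 (mod 85)


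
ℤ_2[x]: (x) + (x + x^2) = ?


Add coefficients mod 2:
x^0: 0 + 0 = 0 (mod 2)
x^1: 1 + 1 = 0 (mod 2)
x^2: 0 + 1 = 1 (mod 2)
Result: x^2

f + g = x^2


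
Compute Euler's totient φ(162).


Factor n: 162 = 2 × 3^4
φ(n) = n · ∏(1 - 1/p) over distinct primes p | n
φ(162) = 162 · (1 - 1/2) · (1 - 1/3) = 54

φ(162) = 54


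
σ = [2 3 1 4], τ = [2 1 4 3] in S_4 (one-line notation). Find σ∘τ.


σ∘τ: apply τ first, then σ
1 →τ 2 →σ 3
2 →τ 1 →σ 2
3 →τ 4 →σ 4
4 →τ 3 →σ 1

σ∘τ = [3 2 4 1]


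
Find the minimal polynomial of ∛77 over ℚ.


∛77 satisfies x³ - 77 = 0, irreducible over ℚ (no rational root; 77 is not a perfect cube)

Minimal polynomial: x³ - 77


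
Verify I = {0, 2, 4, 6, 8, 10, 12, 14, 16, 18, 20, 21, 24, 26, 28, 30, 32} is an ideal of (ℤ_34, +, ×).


Check ideal conditions for I = {0, 2, 4, 6, 8, 10, 12, 14, 16, 18, 20, 21, 24, 26, 28, 30, 32} in ℤ_34:
(1) I is an additive subgroup? No
(2) For r ∈ ℤ_34 and a ∈ I: r·a ∈ I? No  [counterexample: r=2, a=28, r·a mod 34 = 22 ∉ I]

No, I is not an ideal of ℤ_34


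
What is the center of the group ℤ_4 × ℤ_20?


Z(G) = {g ∈ G | gx = xg for all x ∈ G}
Direct product of abelian groups is abelian, so Z(G) = G

Z(ℤ_4 × ℤ_20) = ℤ_4 × ℤ_20


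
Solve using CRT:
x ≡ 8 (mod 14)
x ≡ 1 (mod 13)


m₁ = 14, m₂ = 13, gcd = 1, so CRT applies. M = m₁·m₂ = 182
Let M₁ = M/m₁ = 13, M₂ = M/m₂ = 14
Find y₁ ≡ M₁⁻¹ (mod m₁): 13⁻¹ ≡ 13 (mod 14)
Find y₂ ≡ M₂⁻¹ (mod m₂): 14⁻¹ ≡ 1 (mod 13)
x = a₁·M₁·y₁ + a₂·M₂·y₂ = 8·13·13 + 1·14·1 = 1366
Reduce mod 182: x ≡ 92
Check: 92 mod 14 = 8 ✓, 92 mod 13 = 1 ✓

x ≡ 92 (mod 182)


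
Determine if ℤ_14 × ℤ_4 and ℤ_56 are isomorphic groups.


Comparing ℤ_14 × ℤ_4 and ℤ_56:
gcd(14,4) = 2 ≠ 1. Max element order in ℤ_14×ℤ_4 is lcm(14,4) = 28 < 56, so it has no element of order 56

No, ℤ_14 × ℤ_4 ≇ ℤ_56


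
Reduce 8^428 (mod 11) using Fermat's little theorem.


Fermat's little theorem: if p is prime and gcd(a,p)=1, then a^(p-1) ≡ 1 (mod p)
p = 11 is prime, gcd(8,11) = 1
Reduce exponent: 428 mod 10 = 8
So 8^428 ≡ 8^8 (mod 11)
8^8 mod 11 = 5

8^428 ≡ 5 (mod 11)


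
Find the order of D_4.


|D_n| = 2n (n rotations and n reflections)
|D_4| = 2×4 = 8

|D_4| = 8


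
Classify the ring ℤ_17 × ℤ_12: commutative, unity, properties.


Direct product ring; commutative with unity (1,1); but (1,0)·(0,1) = (0,0) gives zero divisors, so not an integral domain
Commutative: Yes
Integral domain: No
Has unity: Yes

ℤ_17 × ℤ_12: Commutative=Yes, Unity=Yes


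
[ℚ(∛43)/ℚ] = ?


∛43 has minimal polynomial x³ - 43 (irreducible over ℚ since 43 is not a perfect cube)

[ℚ(∛43)/ℚ] = 3


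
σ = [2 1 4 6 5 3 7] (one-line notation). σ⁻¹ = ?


To find σ⁻¹, swap domain and range:
σ(1) = 2 → σ⁻¹(2) = 1
σ(2) = 1 → σ⁻¹(1) = 2
σ(3) = 4 → σ⁻¹(4) = 3
σ(4) = 6 → σ⁻¹(6) = 4
σ(5) = 5 → σ⁻¹(5) = 5
σ(6) = 3 → σ⁻¹(3) = 6
σ(7) = 7 → σ⁻¹(7) = 7

σ⁻¹ = [2 1 6 3 5 4 7]


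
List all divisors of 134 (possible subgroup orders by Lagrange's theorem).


Lagrange's theorem: |H| divides |G|
|G| = 134
Divisors of 134: 1, 2, 67, 134

Possible subgroup orders: {1, 2, 67, 134}


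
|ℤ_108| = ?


ℤ_n has n elements.

|ℤ_108| = 108


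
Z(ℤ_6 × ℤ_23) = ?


Z(G) = {g ∈ G | gx = xg for all x ∈ G}
Direct product of abelian groups is abelian, so Z(G) = G

Z(ℤ_6 × ℤ_23) = ℤ_6 × ℤ_23


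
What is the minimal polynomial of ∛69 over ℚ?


∛69 satisfies x³ - 69 = 0, irreducible over ℚ (no rational root; 69 is not a perfect cube)

Minimal polynomial: x³ - 69


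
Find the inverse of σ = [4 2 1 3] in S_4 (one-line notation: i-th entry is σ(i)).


To find σ⁻¹, swap domain and range:
σ(1) = 4 → σ⁻¹(4) = 1
σ(2) = 2 → σ⁻¹(2) = 2
σ(3) = 1 → σ⁻¹(1) = 3
σ(4) = 3 → σ⁻¹(3) = 4

σ⁻¹ = [3 2 4 1]


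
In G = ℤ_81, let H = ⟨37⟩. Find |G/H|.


|⟨37⟩| = n / gcd(37, 81) = 81 / 1 = 81
H is normal (ℤ_81 is abelian).
|G/H| = |G| / |H| = 81 / 81 = 1

|G/H| = 1


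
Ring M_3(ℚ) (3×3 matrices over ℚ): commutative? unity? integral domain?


Matrix multiplication is non-commutative for n ≥ 2; the identity matrix I is the unity; singular matrices give zero divisors, so not an integral domain
Commutative: No
Integral domain: No
Has unity: Yes

M_3(ℚ) (3×3 matrices over ℚ): Commutative=No, Unity=Yes


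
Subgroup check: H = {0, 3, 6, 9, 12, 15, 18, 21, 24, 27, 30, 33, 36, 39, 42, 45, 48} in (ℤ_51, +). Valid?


Subgroup test for H = {0, 3, 6, 9, 12, 15, 18, 21, 24, 27, 30, 33, 36, 39, 42, 45, 48} in (ℤ_51, +):
(1) 0 ∈ H? Yes
(2) Closure: for all a,b ∈ H, (a+b) mod 51 ∈ H? Yes
(3) Inverses: for all a ∈ H, -a mod 51 ∈ H? Yes

Yes, H is a subgroup of ℤ_51


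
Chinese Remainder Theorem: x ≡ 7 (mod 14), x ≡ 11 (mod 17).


m₁ = 14, m₂ = 17, gcd = 1, so CRT applies. M = m₁·m₂ = 238
Let M₁ = M/m₁ = 17, M₂ = M/m₂ = 14
Find y₁ ≡ M₁⁻¹ (mod m₁): 17⁻¹ ≡ 5 (mod 14)
Find y₂ ≡ M₂⁻¹ (mod m₂): 14⁻¹ ≡ 11 (mod 17)
x = a₁·M₁·y₁ + a₂·M₂·y₂ = 7·17·5 + 11·14·11 = 2289
Reduce mod 238: x ≡ 147
Check: 147 mod 14 = 7 ✓, 147 mod 17 = 11 ✓

x ≡ 147 (mod 238)


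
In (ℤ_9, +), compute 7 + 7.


Operation: addition mod 9
7 + 7 = (a + b) mod 9 with a = 7, b = 7

7 + 7 = 5


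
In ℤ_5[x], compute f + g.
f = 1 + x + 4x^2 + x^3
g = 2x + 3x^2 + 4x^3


Add coefficients mod 5:
x^0: 1 + 0 = 1 (mod 5)
x^1: 1 + 2 = 3 (mod 5)
x^2: 4 + 3 = 2 (mod 5)
x^3: 1 + 4 = 0 (mod 5)
Result: 1 + 3x + 2x^2

f + g = 1 + 3x + 2x^2


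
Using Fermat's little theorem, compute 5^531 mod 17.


Fermat's little theorem: if p is prime and gcd(a,p)=1, then a^(p-1) ≡ 1 (mod p)
p = 17 is prime, gcd(5,17) = 1
Reduce exponent: 531 mod 16 = 3
So 5^531 ≡ 5^3 (mod 17)
5^3 mod 17 = 6

5^531 ≡ 6 (mod 17)


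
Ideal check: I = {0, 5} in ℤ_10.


Check ideal conditions for I = {0, 5} in ℤ_10:
(1) I is an additive subgroup? Yes
(2) For r ∈ ℤ_10 and a ∈ I: r·a ∈ I? Yes

Yes, I is an ideal of ℤ_10


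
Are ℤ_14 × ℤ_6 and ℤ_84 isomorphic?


Comparing ℤ_14 × ℤ_6 and ℤ_84:
gcd(14,6) = 2 ≠ 1. Max element order in ℤ_14×ℤ_6 is lcm(14,6) = 42 < 84, so it has no element of order 84

No, ℤ_14 × ℤ_6 ≇ ℤ_84


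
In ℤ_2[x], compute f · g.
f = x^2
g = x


Expand and collect like terms; reduce coefficients mod 2:
x^0: 0·0 = 0 ≡ 0 (mod 2)
x^1: 0·1 + 0·0 = 0 ≡ 0 (mod 2)
x^2: 0·1 + 1·0 = 0 ≡ 0 (mod 2)
x^3: 1·1 = 1 ≡ 1 (mod 2)
Result: x^3

f · g = x^3


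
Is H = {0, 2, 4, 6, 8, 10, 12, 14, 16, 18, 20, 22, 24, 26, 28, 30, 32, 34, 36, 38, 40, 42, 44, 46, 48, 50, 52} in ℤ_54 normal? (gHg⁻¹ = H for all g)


H = {0, 2, 4, 6, 8, 10, 12, 14, 16, 18, 20, 22, 24, 26, 28, 30, 32, 34, 36, 38, 40, 42, 44, 46, 48, 50, 52} in ℤ_54
ℤ_54 is abelian; every subgroup of an abelian group is normal

Yes, normal subgroup


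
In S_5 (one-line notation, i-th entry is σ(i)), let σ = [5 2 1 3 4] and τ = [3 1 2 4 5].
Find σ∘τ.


σ∘τ: apply τ first, then σ
1 →τ 3 →σ 1
2 →τ 1 →σ 5
3 →τ 2 →σ 2
4 →τ 4 →σ 3
5 →τ 5 →σ 4

σ∘τ = [1 5 2 3 4]


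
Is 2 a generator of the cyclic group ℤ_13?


g generates ℤ_n iff gcd(g, n) = 1
gcd(2, 13) = 1
Since gcd = 1, 2 is a generator.

Yes, 2 generates ℤ_13


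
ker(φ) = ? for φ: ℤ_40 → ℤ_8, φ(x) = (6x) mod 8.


Kernel = preimage of identity
ker(φ) = {x ∈ ℤ_40 : 6x ≡ 0 (mod 8)}. Since 8 | 40, φ is well-defined. The kernel is the cyclic subgroup ⟨4⟩ of ℤ_40 (order 10), i.e. {0, 4, 8, 12, 16, 20, 24, 28, 32, 36}

ker(φ) = {0, 4, 8, 12, 16, 20, 24, 28, 32, 36}


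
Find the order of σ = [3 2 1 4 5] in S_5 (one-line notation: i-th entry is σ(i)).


Cycle decomposition: (1 3)
Cycle lengths: 2
Order = lcm(2) = 2

ord(σ) = 2


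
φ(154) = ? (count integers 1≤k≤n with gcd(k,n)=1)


Factor n: 154 = 2 × 7 × 11
φ(n) = n · ∏(1 - 1/p) over distinct primes p | n
φ(154) = 154 · (1 - 1/2) · (1 - 1/7) · (1 - 1/11) = 60

φ(154) = 60


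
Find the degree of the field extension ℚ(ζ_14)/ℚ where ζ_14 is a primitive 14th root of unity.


[ℚ(ζ_n):ℚ] = deg Φ_n(x) = φ(n). Here φ(14) = 6

[ℚ(ζ_14)/ℚ where ζ_14 is a primitive 14th root of unity] = 6


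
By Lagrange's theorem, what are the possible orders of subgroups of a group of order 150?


Lagrange's theorem: |H| divides |G|
|G| = 150
Divisors of 150: 1, 2, 3, 5, 6, 10, 15, 25, 30, 50, 75, 150

Possible subgroup orders: {1, 2, 3, 5, 6, 10, 15, 25, 30, 50, 75, 150}


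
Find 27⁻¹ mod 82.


Use the extended Euclidean algorithm to write 1 = 27·s + 82·t; then s mod 82 is the inverse.
Euclidean algorithm:
  27 = 0·82 + 27
  82 = 3·27 + 1
  27 = 27·1 + 0
gcd(27,82) = 1
Back-substitution gives: 27·(-3) + 82·(1) = 1
So 27⁻¹ ≡ -3 ≡ 79 (mod 82)
Check: 27 × 79 = 2133 ≡ 1 (mod 82) ✓

27⁻¹ ≡ 79 (mod 82)


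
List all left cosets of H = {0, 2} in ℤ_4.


H = {0, 2}, |H| = 2
Number of cosets = |G|/|H| = 4/2 = 2
0 + H = {0, 2}
1 + H = {1, 3}

Cosets: 0+H={0,2}; 1+H={1,3}


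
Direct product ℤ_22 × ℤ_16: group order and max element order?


|ℤ_22 × ℤ_16| = 22 × 16 = 352
Max element order = lcm(22,16) = 176
Cyclic? No (gcd=2)

|ℤ_22×ℤ_16| = 352, max element order = 176


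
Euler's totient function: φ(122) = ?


Factor n: 122 = 2 × 61
φ(n) = n · ∏(1 - 1/p) over distinct primes p | n
φ(122) = 122 · (1 - 1/2) · (1 - 1/61) = 60

φ(122) = 60


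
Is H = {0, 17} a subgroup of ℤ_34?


Subgroup test for H = {0, 17} in (ℤ_34, +):
(1) 0 ∈ H? Yes
(2) Closure: for all a,b ∈ H, (a+b) mod 34 ∈ H? Yes
(3) Inverses: for all a ∈ H, -a mod 34 ∈ H? Yes

Yes, H is a subgroup of ℤ_34


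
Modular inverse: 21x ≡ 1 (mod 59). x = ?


Use the extended Euclidean algorithm to write 1 = 21·s + 59·t; then s mod 59 is the inverse.
Euclidean algorithm:
  21 = 0·59 + 21
  59 = 2·21 + 17
  21 = 1·17 + 4
  17 = 4·4 + 1
  4 = 4·1 + 0
gcd(21,59) = 1
Back-substitution gives: 21·(-14) + 59·(5) = 1
So 21⁻¹ ≡ -14 ≡ 45 (mod 59)
Check: 21 × 45 = 945 ≡ 1 (mod 59) ✓

21⁻¹ ≡ 45 (mod 59)


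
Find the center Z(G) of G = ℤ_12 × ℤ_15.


Z(G) = {g ∈ G | gx = xg for all x ∈ G}
Direct product of abelian groups is abelian, so Z(G) = G

Z(ℤ_12 × ℤ_15) = ℤ_12 × ℤ_15


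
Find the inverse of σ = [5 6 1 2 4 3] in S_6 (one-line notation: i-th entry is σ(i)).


To find σ⁻¹, swap domain and range:
σ(1) = 5 → σ⁻¹(5) = 1
σ(2) = 6 → σ⁻¹(6) = 2
σ(3) = 1 → σ⁻¹(1) = 3
σ(4) = 2 → σ⁻¹(2) = 4
σ(5) = 4 → σ⁻¹(4) = 5
σ(6) = 3 → σ⁻¹(3) = 6

σ⁻¹ = [3 4 6 5 1 2]


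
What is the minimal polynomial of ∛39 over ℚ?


∛39 satisfies x³ - 39 = 0, irreducible over ℚ (no rational root; 39 is not a perfect cube)

Minimal polynomial: x³ - 39


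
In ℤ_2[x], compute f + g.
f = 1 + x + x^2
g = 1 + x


Add coefficients mod 2:
x^0: 1 + 1 = 0 (mod 2)
x^1: 1 + 1 = 0 (mod 2)
x^2: 1 + 0 = 1 (mod 2)
Result: x^2

f + g = x^2


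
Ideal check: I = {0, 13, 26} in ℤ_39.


Check ideal conditions for I = {0, 13, 26} in ℤ_39:
(1) I is an additive subgroup? Yes
(2) For r ∈ ℤ_39 and a ∈ I: r·a ∈ I? Yes

Yes, I is an ideal of ℤ_39


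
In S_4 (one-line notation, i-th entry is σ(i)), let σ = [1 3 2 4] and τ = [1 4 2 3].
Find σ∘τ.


σ∘τ: apply τ first, then σ
1 →τ 1 →σ 1
2 →τ 4 →σ 4
3 →τ 2 →σ 3
4 →τ 3 →σ 2

σ∘τ = [1 4 3 2]


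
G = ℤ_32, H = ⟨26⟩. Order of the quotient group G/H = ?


|⟨26⟩| = n / gcd(26, 32) = 32 / 2 = 16
H is normal (ℤ_32 is abelian).
|G/H| = |G| / |H| = 32 / 16 = 2

|G/H| = 2


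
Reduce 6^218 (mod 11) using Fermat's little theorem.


Fermat's little theorem: if p is prime and gcd(a,p)=1, then a^(p-1) ≡ 1 (mod p)
p = 11 is prime, gcd(6,11) = 1
Reduce exponent: 218 mod 10 = 8
So 6^218 ≡ 6^8 (mod 11)
6^8 mod 11 = 4

6^218 ≡ 4 (mod 11)


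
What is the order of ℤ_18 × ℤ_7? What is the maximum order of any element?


|ℤ_18 × ℤ_7| = 18 × 7 = 126
Max element order = lcm(18,7) = 126
Cyclic? Yes (gcd=1)

|ℤ_18×ℤ_7| = 126, max element order = 126


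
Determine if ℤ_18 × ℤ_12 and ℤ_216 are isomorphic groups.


Comparing ℤ_18 × ℤ_12 and ℤ_216:
gcd(18,12) = 6 ≠ 1. Max element order in ℤ_18×ℤ_12 is lcm(18,12) = 36 < 216, so it has no element of order 216

No, ℤ_18 × ℤ_12 ≇ ℤ_216


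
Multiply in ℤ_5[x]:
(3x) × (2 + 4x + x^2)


Expand and collect like terms; reduce coefficients mod 5:
x^0: 0·2 = 0 ≡ 0 (mod 5)
x^1: 0·4 + 3·2 = 6 ≡ 1 (mod 5)
x^2: 0·1 + 3·4 = 12 ≡ 2 (mod 5)
x^3: 3·1 = 3 ≡ 3 (mod 5)
Result: x + 2x^2 + 3x^3

f · g = x + 2x^2 + 3x^3


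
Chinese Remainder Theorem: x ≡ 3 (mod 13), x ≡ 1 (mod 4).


m₁ = 13, m₂ = 4, gcd = 1, so CRT applies. M = m₁·m₂ = 52
Let M₁ = M/m₁ = 4, M₂ = M/m₂ = 13
Find y₁ ≡ M₁⁻¹ (mod m₁): 4⁻¹ ≡ 10 (mod 13)
Find y₂ ≡ M₂⁻¹ (mod m₂): 13⁻¹ ≡ 1 (mod 4)
x = a₁·M₁·y₁ + a₂·M₂·y₂ = 3·4·10 + 1·13·1 = 133
Reduce mod 52: x ≡ 29
Check: 29 mod 13 = 3 ✓, 29 mod 4 = 1 ✓

x ≡ 29 (mod 52)


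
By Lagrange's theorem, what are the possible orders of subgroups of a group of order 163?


Lagrange's theorem: |H| divides |G|
|G| = 163
Divisors of 163: 1, 163

Possible subgroup orders: {1, 163}


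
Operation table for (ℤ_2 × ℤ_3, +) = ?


Elements: {(0,0), (0,1), (0,2), (1,0), (1,1), (1,2)}
Operation: componentwise addition mod (2, 3)
Entry (a, b) = ((a₁+b₁) mod 2, (a₂+b₂) mod 3)

Cayley table:
      | (0,0) | (0,1) | (0,2) | (1,0) | (1,1) | (1,2)
(0,0) | (0,0) | (0,1) | (0,2) | (1,0) | (1,1) | (1,2)
(0,1) | (0,1) | (0,2) | (0,0) | (1,1) | (1,2) | (1,0)
(0,2) | (0,2) | (0,0) | (0,1) | (1,2) | (1,0) | (1,1)
(1,0) | (1,0) | (1,1) | (1,2) | (0,0) | (0,1) | (0,2)
(1,1) | (1,1) | (1,2) | (1,0) | (0,1) | (0,2) | (0,0)
(1,2) | (1,2) | (1,0) | (1,1) | (0,2) | (0,0) | (0,1)


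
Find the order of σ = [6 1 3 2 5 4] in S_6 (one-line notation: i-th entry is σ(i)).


Cycle decomposition: (1 6 4 2)
Cycle lengths: 4
Order = lcm(4) = 4

ord(σ) = 4


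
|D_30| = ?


|D_n| = 2n (n rotations and n reflections)
|D_30| = 2×30 = 60

|D_30| = 60


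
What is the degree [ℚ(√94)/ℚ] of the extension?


√94 has minimal polynomial x² - 94 (irreducible over ℚ since 94 is squarefree)

[ℚ(√94)/ℚ] = 2


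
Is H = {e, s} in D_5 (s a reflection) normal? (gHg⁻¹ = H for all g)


H = {e, s} in D_5 (s a reflection)
r·s·r⁻¹ = sr⁻² ≠ s for n ≥ 3, so {e, s} is not closed under conjugation

No, not a normal subgroup


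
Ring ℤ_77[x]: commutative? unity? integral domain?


ℤ_77 has zero divisors (7·11 ≡ 0), and these lift to constant zero divisors in ℤ_77[x]; so not an integral domain
Commutative: Yes
Integral domain: No
Has unity: Yes

ℤ_77[x]: Commutative=Yes, Unity=Yes


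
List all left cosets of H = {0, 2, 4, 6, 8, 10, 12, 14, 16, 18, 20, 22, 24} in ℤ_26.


H = {0, 2, 4, 6, 8, 10, 12, 14, 16, 18, 20, 22, 24}, |H| = 13
Number of cosets = |G|/|H| = 26/13 = 2
0 + H = {0, 2, 4, 6, 8, 10, 12, 14, 16, 18, 20, 22, 24}
1 + H = {1, 3, 5, 7, 9, 11, 13, 15, 17, 19, 21, 23, 25}

Cosets: 0+H={0,2,4,6,8,10,12,14,16,18,20,22,24}; 1+H={1,3,5,7,9,11,13,15,17,19,21,23,25}


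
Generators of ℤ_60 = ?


g generates ℤ_n iff gcd(g,n) = 1
Prime factors of 60: 2, 3, 5
Generators are g ∈ {1,...,59} not divisible by any of these primes.
Generators: {1, 7, 11, 13, 17, 19, 23, 29, 31, 37, 41, 43, 47, 49, 53, 59}
Number of generators = φ(60) = 16

Generators of ℤ_60 = {1, 7, 11, 13, 17, 19, 23, 29, 31, 37, 41, 43, 47, 49, 53, 59}


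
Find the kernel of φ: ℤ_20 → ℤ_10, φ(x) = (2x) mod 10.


Kernel = preimage of identity
ker(φ) = {x ∈ ℤ_20 : 2x ≡ 0 (mod 10)}. Since 10 | 20, φ is well-defined. The kernel is the cyclic subgroup ⟨5⟩ of ℤ_20 (order 4), i.e. {0, 5, 10, 15}

ker(φ) = {0, 5, 10, 15}


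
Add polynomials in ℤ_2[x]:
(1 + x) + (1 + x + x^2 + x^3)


Add coefficients mod 2:
x^0: 1 + 1 = 0 (mod 2)
x^1: 1 + 1 = 0 (mod 2)
x^2: 0 + 1 = 1 (mod 2)
x^3: 0 + 1 = 1 (mod 2)
Result: x^2 + x^3

f + g = x^2 + x^3


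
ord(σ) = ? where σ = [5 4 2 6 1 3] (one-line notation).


Cycle decomposition: (1 5) (2 4 6 3)
Cycle lengths: 2, 4
Order = lcm(2, 4) = 4

ord(σ) = 4


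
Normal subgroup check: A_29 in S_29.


H = A_29 in S_29
A_29 has index 2 in S_29, and every subgroup of index 2 is normal

Yes, normal subgroup


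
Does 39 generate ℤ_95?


g generates ℤ_n iff gcd(g, n) = 1
gcd(39, 95) = 1
Since gcd = 1, 39 is a generator.

Yes, 39 generates ℤ_95


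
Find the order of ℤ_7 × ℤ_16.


|A × B| = |A| · |B|
|ℤ_7 × ℤ_16| = 7 × 16 = 112

|ℤ_7 × ℤ_16| = 112


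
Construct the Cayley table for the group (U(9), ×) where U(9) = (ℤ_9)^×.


Elements: {1, 2, 4, 5, 7, 8}
Operation: multiplication mod 9
Entry (a, b) = (a × b) mod 9

Cayley table:
  | 1 | 2 | 4 | 5 | 7 | 8
1 | 1 | 2 | 4 | 5 | 7 | 8
2 | 2 | 4 | 8 | 1 | 5 | 7
4 | 4 | 8 | 7 | 2 | 1 | 5
5 | 5 | 1 | 2 | 7 | 8 | 4
7 | 7 | 5 | 1 | 8 | 4 | 2
8 | 8 | 7 | 5 | 4 | 2 | 1


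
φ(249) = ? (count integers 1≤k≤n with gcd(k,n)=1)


Factor n: 249 = 3 × 83
φ(n) = n · ∏(1 - 1/p) over distinct primes p | n
φ(249) = 249 · (1 - 1/3) · (1 - 1/83) = 164

φ(249) = 164


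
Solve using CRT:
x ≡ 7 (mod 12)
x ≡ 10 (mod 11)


m₁ = 12, m₂ = 11, gcd = 1, so CRT applies. M = m₁·m₂ = 132
Let M₁ = M/m₁ = 11, M₂ = M/m₂ = 12
Find y₁ ≡ M₁⁻¹ (mod m₁): 11⁻¹ ≡ 11 (mod 12)
Find y₂ ≡ M₂⁻¹ (mod m₂): 12⁻¹ ≡ 1 (mod 11)
x = a₁·M₁·y₁ + a₂·M₂·y₂ = 7·11·11 + 10·12·1 = 967
Reduce mod 132: x ≡ 43
Check: 43 mod 12 = 7 ✓, 43 mod 11 = 10 ✓

x ≡ 43 (mod 132)


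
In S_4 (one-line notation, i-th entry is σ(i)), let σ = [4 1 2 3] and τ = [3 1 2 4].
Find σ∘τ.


σ∘τ: apply τ first, then σ
1 →τ 3 →σ 2
2 →τ 1 →σ 4
3 →τ 2 →σ 1
4 →τ 4 →σ 3

σ∘τ = [2 4 1 3]


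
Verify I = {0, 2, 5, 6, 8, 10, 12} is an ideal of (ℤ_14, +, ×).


Check ideal conditions for I = {0, 2, 5, 6, 8, 10, 12} in ℤ_14:
(1) I is an additive subgroup? No
(2) For r ∈ ℤ_14 and a ∈ I: r·a ∈ I? No  [counterexample: r=2, a=2, r·a mod 14 = 4 ∉ I]

No, I is not an ideal of ℤ_14


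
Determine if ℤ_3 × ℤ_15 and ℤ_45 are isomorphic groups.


Comparing ℤ_3 × ℤ_15 and ℤ_45:
gcd(3,15) = 3 ≠ 1. Max element order in ℤ_3×ℤ_15 is lcm(3,15) = 15 < 45, so it has no element of order 45

No, ℤ_3 × ℤ_15 ≇ ℤ_45


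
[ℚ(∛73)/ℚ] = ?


∛73 has minimal polynomial x³ - 73 (irreducible over ℚ since 73 is not a perfect cube)

[ℚ(∛73)/ℚ] = 3


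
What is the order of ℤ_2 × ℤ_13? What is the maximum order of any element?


|ℤ_2 × ℤ_13| = 2 × 13 = 26
Max element order = lcm(2,13) = 26
Cyclic? Yes (gcd=1)

|ℤ_2×ℤ_13| = 26, max element order = 26


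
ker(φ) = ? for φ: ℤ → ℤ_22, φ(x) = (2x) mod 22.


Kernel = preimage of identity
ker(φ) = {x ∈ ℤ : 2x ≡ 0 (mod 22)}. gcd(2,22) = 2, so 2x ≡ 0 (mod 22) ⟺ x ≡ 0 (mod 22/2 = 11). Hence ker(φ) = 11ℤ

ker(φ) = 11ℤ


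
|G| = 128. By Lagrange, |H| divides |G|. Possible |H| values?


Lagrange's theorem: |H| divides |G|
|G| = 128
Divisors of 128: 1, 2, 4, 8, 16, 32, 64, 128

Possible subgroup orders: {1, 2, 4, 8, 16, 32, 64, 128}


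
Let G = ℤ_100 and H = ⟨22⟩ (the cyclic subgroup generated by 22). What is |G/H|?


|⟨22⟩| = n / gcd(22, 100) = 100 / 2 = 50
H is normal (ℤ_100 is abelian).
|G/H| = |G| / |H| = 100 / 50 = 2

|G/H| = 2


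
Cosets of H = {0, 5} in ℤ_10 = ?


H = {0, 5}, |H| = 2
Number of cosets = |G|/|H| = 10/2 = 5
0 + H = {0, 5}
1 + H = {1, 6}
2 + H = {2, 7}
3 + H = {3, 8}
4 + H = {4, 9}

Cosets: 0+H={0,5}; 1+H={1,6}; 2+H={2,7}; 3+H={3,8}; 4+H={4,9}


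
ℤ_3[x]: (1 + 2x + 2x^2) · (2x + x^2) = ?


Expand and collect like terms; reduce coefficients mod 3:
x^0: 1·0 = 0 ≡ 0 (mod 3)
x^1: 1·2 + 2·0 = 2 ≡ 2 (mod 3)
x^2: 1·1 + 2·2 + 2·0 = 5 ≡ 2 (mod 3)
x^3: 2·1 + 2·2 = 6 ≡ 0 (mod 3)
x^4: 2·1 = 2 ≡ 2 (mod 3)
Result: 2x + 2x^2 + 2x^4

f · g = 2x + 2x^2 + 2x^4


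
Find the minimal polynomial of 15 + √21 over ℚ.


Let α = 15 + √21. Then α - 15 = √21, so (α - 15)² = 21, giving α² - 30α + 204 = 0. Degree 2 and α ∉ ℚ, so this is the minimal polynomial.

Minimal polynomial: x² - 30x + 204


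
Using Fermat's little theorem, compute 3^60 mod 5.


Fermat's little theorem: if p is prime and gcd(a,p)=1, then a^(p-1) ≡ 1 (mod p)
p = 5 is prime, gcd(3,5) = 1
Reduce exponent: 60 mod 4 = 0
So 3^60 ≡ 3^0 (mod 5)
3^0 = 1

3^60 ≡ 1 (mod 5)


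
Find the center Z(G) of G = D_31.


Z(G) = {g ∈ G | gx = xg for all x ∈ G}
For odd n, Z(D_n) = {e}: no nontrivial rotation commutes with all reflections

Z(D_31) = {e}


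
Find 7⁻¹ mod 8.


Use the extended Euclidean algorithm to write 1 = 7·s + 8·t; then s mod 8 is the inverse.
Euclidean algorithm:
  7 = 0·8 + 7
  8 = 1·7 + 1
  7 = 7·1 + 0
gcd(7,8) = 1
Back-substitution gives: 7·(-1) + 8·(1) = 1
So 7⁻¹ ≡ -1 ≡ 7 (mod 8)
Check: 7 × 7 = 49 ≡ 1 (mod 8) ✓

7⁻¹ ≡ 7 (mod 8)


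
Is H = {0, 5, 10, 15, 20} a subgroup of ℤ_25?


Subgroup test for H = {0, 5, 10, 15, 20} in (ℤ_25, +):
(1) 0 ∈ H? Yes
(2) Closure: for all a,b ∈ H, (a+b) mod 25 ∈ H? Yes
(3) Inverses: for all a ∈ H, -a mod 25 ∈ H? Yes

Yes, H is a subgroup of ℤ_25


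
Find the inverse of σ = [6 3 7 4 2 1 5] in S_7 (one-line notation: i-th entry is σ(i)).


To find σ⁻¹, swap domain and range:
σ(1) = 6 → σ⁻¹(6) = 1
σ(2) = 3 → σ⁻¹(3) = 2
σ(3) = 7 → σ⁻¹(7) = 3
σ(4) = 4 → σ⁻¹(4) = 4
σ(5) = 2 → σ⁻¹(2) = 5
σ(6) = 1 → σ⁻¹(1) = 6
σ(7) = 5 → σ⁻¹(5) = 7

σ⁻¹ = [6 5 2 4 7 1 3]


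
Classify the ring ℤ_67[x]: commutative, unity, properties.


ℤ_67 is a field (n prime), so ℤ_67[x] is a commutative integral domain with unity
Commutative: Yes
Integral domain: Yes
Has unity: Yes

ℤ_67[x]: Commutative=Yes, Unity=Yes


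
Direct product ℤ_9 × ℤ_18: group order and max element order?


|ℤ_9 × ℤ_18| = 9 × 18 = 162
Max element order = lcm(9,18) = 18
Cyclic? No (gcd=9)

|ℤ_9×ℤ_18| = 162, max element order = 18


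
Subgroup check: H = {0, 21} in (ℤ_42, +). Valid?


Subgroup test for H = {0, 21} in (ℤ_42, +):
(1) 0 ∈ H? Yes
(2) Closure: for all a,b ∈ H, (a+b) mod 42 ∈ H? Yes
(3) Inverses: for all a ∈ H, -a mod 42 ∈ H? Yes

Yes, H is a subgroup of ℤ_42


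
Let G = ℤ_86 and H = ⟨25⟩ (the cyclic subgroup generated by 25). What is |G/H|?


|⟨25⟩| = n / gcd(25, 86) = 86 / 1 = 86
H is normal (ℤ_86 is abelian).
|G/H| = |G| / |H| = 86 / 86 = 1

|G/H| = 1


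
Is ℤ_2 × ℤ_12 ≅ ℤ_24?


Comparing ℤ_2 × ℤ_12 and ℤ_24:
gcd(2,12) = 2 ≠ 1. Max element order in ℤ_2×ℤ_12 is lcm(2,12) = 12 < 24, so it has no element of order 24

No, ℤ_2 × ℤ_12 ≇ ℤ_24


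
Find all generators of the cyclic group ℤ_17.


g generates ℤ_n iff gcd(g,n) = 1
Prime factors of 17: 17
Generators are g ∈ {1,...,16} not divisible by any of these primes.
Generators: {1, 2, 3, 4, 5, 6, 7, 8, 9, 10, 11, 12, 13, 14, 15, 16}
Number of generators = φ(17) = 16

Generators of ℤ_17 = {1, 2, 3, 4, 5, 6, 7, 8, 9, 10, 11, 12, 13, 14, 15, 16}


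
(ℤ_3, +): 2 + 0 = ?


Operation: addition mod 3
2 + 0 = (a + b) mod 3 with a = 2, b = 0

2 + 0 = 2


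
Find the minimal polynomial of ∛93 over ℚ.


∛93 satisfies x³ - 93 = 0, irreducible over ℚ (no rational root; 93 is not a perfect cube)

Minimal polynomial: x³ - 93


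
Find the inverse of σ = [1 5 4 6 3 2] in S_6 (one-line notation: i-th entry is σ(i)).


To find σ⁻¹, swap domain and range:
σ(1) = 1 → σ⁻¹(1) = 1
σ(2) = 5 → σ⁻¹(5) = 2
σ(3) = 4 → σ⁻¹(4) = 3
σ(4) = 6 → σ⁻¹(6) = 4
σ(5) = 3 → σ⁻¹(3) = 5
σ(6) = 2 → σ⁻¹(2) = 6

σ⁻¹ = [1 6 5 3 2 4]


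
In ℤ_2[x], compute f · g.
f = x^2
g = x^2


Expand and collect like terms; reduce coefficients mod 2:
x^0: 0·0 = 0 ≡ 0 (mod 2)
x^1: 0·0 + 0·0 = 0 ≡ 0 (mod 2)
x^2: 0·1 + 0·0 + 1·0 = 0 ≡ 0 (mod 2)
x^3: 0·1 + 1·0 = 0 ≡ 0 (mod 2)
x^4: 1·1 = 1 ≡ 1 (mod 2)
Result: x^4

f · g = x^4
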